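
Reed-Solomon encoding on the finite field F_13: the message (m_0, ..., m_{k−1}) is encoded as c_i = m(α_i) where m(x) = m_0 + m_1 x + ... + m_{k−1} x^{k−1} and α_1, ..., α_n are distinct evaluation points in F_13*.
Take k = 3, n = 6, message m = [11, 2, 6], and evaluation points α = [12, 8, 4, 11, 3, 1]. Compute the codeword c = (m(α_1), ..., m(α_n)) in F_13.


c = [2, 8, 11, 5, 6, 6]

Message polynomial: m(x) = 11 + 2·x + 6·x^2 (mod 13).
For each evaluation point α_i, compute m(α_i) mod 13:
  α_1 = 12: Horner steps 6 → 9 → 2, so m(12) = 2.
  α_2 = 8: Horner steps 6 → 11 → 8, so m(8) = 8.
  α_3 = 4: Horner steps 6 → 0 → 11, so m(4) = 11.
  α_4 = 11: Horner steps 6 → 3 → 5, so m(11) = 5.
  α_5 = 3: Horner steps 6 → 7 → 6, so m(3) = 6.
  α_6 = 1: Horner steps 6 → 8 → 6, so m(1) = 6.
Codeword c = [2, 8, 11, 5, 6, 6] ∈ F_13^6.


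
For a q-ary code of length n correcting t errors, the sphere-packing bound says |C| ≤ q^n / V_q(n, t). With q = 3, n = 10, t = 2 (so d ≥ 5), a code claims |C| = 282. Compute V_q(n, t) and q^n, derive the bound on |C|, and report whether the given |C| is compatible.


V_q(n, t) = 201, q^n = 59049, Hamming bound = 293, |C| = 282 ≤ bound (satisfied).

Step 1: Compute V_q(n, t) = Σ_{j=0}^2 C(n, j) (q−1)^j.
  j = 0: C(10,0)·(2)^0 = 1·1 = 1.
  j = 1: C(10,1)·(2)^1 = 10·2 = 20.
  j = 2: C(10,2)·(2)^2 = 45·4 = 180.
  V_q(n, t) = 1 + 20 + 180 = 201.
Step 2: q^n = 3^10 = 59049.
Step 3: Hamming bound ⌊q^n / V_q(n,t)⌋ = ⌊59049/201⌋ = 293.
Step 4: Compare |C| = 282 to 293: satisfied.
The claimed |C| lies below the Hamming bound.


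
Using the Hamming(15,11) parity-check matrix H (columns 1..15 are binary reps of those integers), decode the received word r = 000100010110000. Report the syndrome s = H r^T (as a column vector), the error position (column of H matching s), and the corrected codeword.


s = (1, 1, 0, 1)^T, error position = 13, corrected codeword c = 000100010110100

Compute s = H r^T mod 2 one row at a time:
  s_1 = 1 + 0 + 1 + 1 + 0 + 0 + 0 + 0 = 3 ≡ 1 (mod 2).
  s_2 = 1 + 0 + 0 + 0 + 0 + 0 + 0 + 0 = 1 ≡ 1 (mod 2).
  s_3 = 0 + 0 + 0 + 0 + 1 + 1 + 0 + 0 = 2 ≡ 0 (mod 2).
  s_4 = 0 + 0 + 0 + 0 + 0 + 1 + 0 + 0 = 1 ≡ 1 (mod 2).
s = (1, 1, 0, 1)^T — this equals column 13 of H (binary 1101), so error is at position 13.
Correct: flip bit 13 of r = 000100010110000 to get c = 000100010110100.


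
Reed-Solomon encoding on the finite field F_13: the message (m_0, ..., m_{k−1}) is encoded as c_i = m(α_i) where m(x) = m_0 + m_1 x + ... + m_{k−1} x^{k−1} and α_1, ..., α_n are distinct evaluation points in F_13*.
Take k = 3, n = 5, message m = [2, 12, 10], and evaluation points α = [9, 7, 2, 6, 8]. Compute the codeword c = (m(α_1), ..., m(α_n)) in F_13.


c = [10, 4, 1, 5, 10]

Message polynomial: m(x) = 2 + 12·x + 10·x^2 (mod 13).
For each evaluation point α_i, compute m(α_i) mod 13:
  α_1 = 9: Horner steps 10 → 11 → 10, so m(9) = 10.
  α_2 = 7: Horner steps 10 → 4 → 4, so m(7) = 4.
  α_3 = 2: Horner steps 10 → 6 → 1, so m(2) = 1.
  α_4 = 6: Horner steps 10 → 7 → 5, so m(6) = 5.
  α_5 = 8: Horner steps 10 → 1 → 10, so m(8) = 10.
Codeword c = [10, 4, 1, 5, 10] ∈ F_13^5.


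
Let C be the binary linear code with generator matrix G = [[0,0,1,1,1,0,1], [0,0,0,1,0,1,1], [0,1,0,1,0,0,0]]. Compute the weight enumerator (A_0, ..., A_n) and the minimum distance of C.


Weight distribution: A_0 = 1, A_2 = 1, A_3 = 3, A_4 = 2, A_5 = 1. Minimum distance d = 2.

Enumerate all 2^3 = 8 messages m ∈ F_2^3.
For each, compute codeword c = mG in F_2^7, then tally its weight.
  m = 000 → c = 0000000, weight = 0.
  m = 100 → c = 0011101, weight = 4.
  m = 010 → c = 0001011, weight = 3.
  m = 110 → c = 0010110, weight = 3.
  m = 001 → c = 0101000, weight = 2.
  m = 101 → c = 0110101, weight = 4.
  m = 011 → c = 0100011, weight = 3.
  m = 111 → c = 0111110, weight = 5.
Tally weights:
  weight 0: 1 codewords.
  weight 2: 1 codewords.
  weight 3: 3 codewords.
  weight 4: 2 codewords.
  weight 5: 1 codewords.
Minimum distance d = smallest w > 0 with A_w > 0 = 2.
Sanity: Σ A_w = 8 = 2^3 = 8 ✓.


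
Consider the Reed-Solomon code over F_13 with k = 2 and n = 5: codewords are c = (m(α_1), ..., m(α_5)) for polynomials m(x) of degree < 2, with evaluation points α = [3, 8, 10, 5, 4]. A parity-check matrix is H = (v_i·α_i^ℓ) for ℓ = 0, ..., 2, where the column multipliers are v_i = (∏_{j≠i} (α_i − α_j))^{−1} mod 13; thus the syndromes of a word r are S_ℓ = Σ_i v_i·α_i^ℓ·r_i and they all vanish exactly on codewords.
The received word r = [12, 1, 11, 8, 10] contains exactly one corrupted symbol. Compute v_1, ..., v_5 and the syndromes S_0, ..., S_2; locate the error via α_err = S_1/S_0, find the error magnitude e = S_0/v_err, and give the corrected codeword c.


S = (9, 7, 4), error at position 2, error magnitude e = 12, c = [12, 2, 11, 8, 10].

Step 1: column multipliers v_i = (∏_{j≠i}(α_i − α_j))^{−1} mod 13.
  i = 1 (α = 3): (3−8)(3−10)(3−5)(3−4) = (−5)·(−7)·(−2)·(−1) = 70 ≡ 5, so v_1 = 5^{−1} = 8 (mod 13).
  i = 2 (α = 8): (8−3)(8−10)(8−5)(8−4) = 5·(−2)·3·4 = −120 ≡ 10, so v_2 = 10^{−1} = 4 (mod 13).
  i = 3 (α = 10): (10−3)(10−8)(10−5)(10−4) = 7·2·5·6 = 420 ≡ 4, so v_3 = 4^{−1} = 10 (mod 13).
  i = 4 (α = 5): (5−3)(5−8)(5−10)(5−4) = 2·(−3)·(−5)·1 = 30 ≡ 4, so v_4 = 4^{−1} = 10 (mod 13).
  i = 5 (α = 4): (4−3)(4−8)(4−10)(4−5) = 1·(−4)·(−6)·(−1) = −24 ≡ 2, so v_5 = 2^{−1} = 7 (mod 13).
  v = [8, 4, 10, 10, 7].
Step 2: syndromes of r = [12, 1, 11, 8, 10] (all sums mod 13).
  S_0 = Σ v_i r_i = 8·12 + 4·1 + 10·11 + 10·8 + 7·10 = 360 ≡ 9.
  S_1 = Σ v_i α_i r_i = 8·3·12 + 4·8·1 + 10·10·11 + 10·5·8 + 7·4·10 = 2100 ≡ 7.
  α_i^2 mod 13 = [9, 12, 9, 12, 3].
  S_2 = Σ v_i α_i^2 r_i = 8·9·12 + 4·12·1 + 10·9·11 + 10·12·8 + 7·3·10 = 3072 ≡ 4.
  S = (9, 7, 4) ≠ 0, so r is not a codeword (an error is present).
Step 3: locate the error. For a single error e at position i, S_ℓ = v_i·e·α_i^ℓ, so α_err = S_1/S_0.
  S_0^{−1} = 9^{−1} = 3 (mod 13), so α_err = 7·3 = 21 ≡ 8 = α_2. Error position i = 2.
  Consistency check: S_2/S_1 = 4·2 = 8 ≡ 8 = α_err ✓ (single-error assumption holds).
Step 4: error magnitude e = S_0/v_2 = S_0·∏_{j≠2}(α_2 − α_j) = 9·10 = 90 ≡ 12 (mod 13).
Step 5: correct position 2: c_2 = r_2 − e = 1 − 12 ≡ 2 (mod 13). Hence c = [12, 2, 11, 8, 10].
  Check: interpolating c through the α_i gives m(x) = 5 + 11·x (degree < 2) with m(α_i) = c_i for every i, so c is indeed a codeword.


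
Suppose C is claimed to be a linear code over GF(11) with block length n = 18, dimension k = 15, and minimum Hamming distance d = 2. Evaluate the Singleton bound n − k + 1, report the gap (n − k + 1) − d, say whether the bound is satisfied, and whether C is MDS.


Singleton RHS = n − k + 1 = 4, slack = 2, bound satisfied, not MDS.

Singleton bound: d ≤ n − k + 1.
Here n = 18, k = 15, so n − k + 1 = 4.
Given d = 2, check d ≤ 4: YES.
Slack = (n − k + 1) − d = 2.
The code is NOT MDS (slack = 2 > 0).
Description: the claimed parameters are [18, 15, 2]_11; such a code would be non-MDS.


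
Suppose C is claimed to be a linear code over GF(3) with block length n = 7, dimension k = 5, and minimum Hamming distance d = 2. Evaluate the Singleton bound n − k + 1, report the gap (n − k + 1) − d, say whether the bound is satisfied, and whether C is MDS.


Singleton RHS = n − k + 1 = 3, slack = 1, bound satisfied, not MDS.

Singleton bound: d ≤ n − k + 1.
Here n = 7, k = 5, so n − k + 1 = 3.
Given d = 2, check d ≤ 3: YES.
Slack = (n − k + 1) − d = 1.
The code is NOT MDS (slack = 1 > 0).
Description: the claimed parameters are [7, 5, 2]_3; such a code would be non-MDS.


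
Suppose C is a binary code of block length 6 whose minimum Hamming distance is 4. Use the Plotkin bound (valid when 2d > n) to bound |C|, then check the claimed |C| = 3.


Plotkin bound M ≤ 4; given |C| = 3 ≤ bound (satisfied).

Check applicability: 2d = 8, n = 6.
2d − n = 2 > 0, so Plotkin applies.
Compute d/(2d−n) = 4/2 ≈ 2.0000.
⌊d/(2d−n)⌋ = 2.
Plotkin bound: M ≤ 2·2 = 4.
Given |C| = 3, check: satisfied.
This |C| is below the Plotkin bound.


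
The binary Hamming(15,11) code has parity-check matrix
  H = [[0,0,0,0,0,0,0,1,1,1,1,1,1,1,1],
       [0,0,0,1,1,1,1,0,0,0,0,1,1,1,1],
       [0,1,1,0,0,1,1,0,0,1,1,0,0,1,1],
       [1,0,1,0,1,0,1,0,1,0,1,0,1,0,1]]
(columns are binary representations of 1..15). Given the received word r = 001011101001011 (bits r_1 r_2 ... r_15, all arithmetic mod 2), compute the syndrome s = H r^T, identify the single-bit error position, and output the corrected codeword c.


s = (0, 0, 1, 1)^T, error position = 3, corrected codeword c = 000011101001011

Compute s = H r^T mod 2 one row at a time:
  s_1 = 0 + 1 + 0 + 0 + 1 + 0 + 1 + 1 = 4 ≡ 0 (mod 2).
  s_2 = 0 + 1 + 1 + 1 + 1 + 0 + 1 + 1 = 6 ≡ 0 (mod 2).
  s_3 = 0 + 1 + 1 + 1 + 0 + 0 + 1 + 1 = 5 ≡ 1 (mod 2).
  s_4 = 0 + 1 + 1 + 1 + 1 + 0 + 0 + 1 = 5 ≡ 1 (mod 2).
s = (0, 0, 1, 1)^T — this equals column 3 of H (binary 0011), so error is at position 3.
Correct: flip bit 3 of r = 001011101001011 to get c = 000011101001011.


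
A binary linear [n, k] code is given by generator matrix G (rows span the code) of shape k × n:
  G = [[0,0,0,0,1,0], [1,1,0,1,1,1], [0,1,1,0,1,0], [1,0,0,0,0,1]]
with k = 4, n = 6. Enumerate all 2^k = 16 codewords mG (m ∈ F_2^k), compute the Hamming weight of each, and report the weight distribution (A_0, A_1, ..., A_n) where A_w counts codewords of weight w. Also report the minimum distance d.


Weight distribution: A_0 = 1, A_1 = 1, A_2 = 4, A_3 = 4, A_4 = 3, A_5 = 3. Minimum distance d = 1.

Enumerate all 2^4 = 16 messages m ∈ F_2^4.
For each, compute codeword c = mG in F_2^6, then tally its weight.
  m = 0000 → c = 000000, weight = 0.
  m = 1000 → c = 000010, weight = 1.
  m = 0100 → c = 110111, weight = 5.
  m = 1100 → c = 110101, weight = 4.
  m = 0010 → c = 011010, weight = 3.
  m = 1010 → c = 011000, weight = 2.
  m = 0110 → c = 101101, weight = 4.
  m = 1110 → c = 101111, weight = 5.
  m = 0001 → c = 100001, weight = 2.
  m = 1001 → c = 100011, weight = 3.
  m = 0101 → c = 010110, weight = 3.
  m = 1101 → c = 010100, weight = 2.
  m = 0011 → c = 111011, weight = 5.
  m = 1011 → c = 111001, weight = 4.
  m = 0111 → c = 001100, weight = 2.
  m = 1111 → c = 001110, weight = 3.
Tally weights:
  weight 0: 1 codewords.
  weight 1: 1 codewords.
  weight 2: 4 codewords.
  weight 3: 4 codewords.
  weight 4: 3 codewords.
  weight 5: 3 codewords.
Minimum distance d = smallest w > 0 with A_w > 0 = 1.
Sanity: Σ A_w = 16 = 2^4 = 16 ✓.


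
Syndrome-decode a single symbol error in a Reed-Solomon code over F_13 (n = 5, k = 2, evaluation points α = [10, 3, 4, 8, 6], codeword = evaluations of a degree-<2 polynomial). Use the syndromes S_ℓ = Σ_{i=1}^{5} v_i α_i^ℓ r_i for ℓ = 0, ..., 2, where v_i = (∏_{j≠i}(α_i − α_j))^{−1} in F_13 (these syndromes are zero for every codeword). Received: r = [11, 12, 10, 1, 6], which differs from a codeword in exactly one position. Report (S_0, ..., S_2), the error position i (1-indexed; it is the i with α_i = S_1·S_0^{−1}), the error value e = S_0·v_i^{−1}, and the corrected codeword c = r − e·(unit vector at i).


S = (7, 4, 6), error at position 4, error magnitude e = 12, c = [11, 12, 10, 2, 6].

Step 1: column multipliers v_i = (∏_{j≠i}(α_i − α_j))^{−1} mod 13.
  i = 1 (α = 10): (10−3)(10−4)(10−8)(10−6) = 7·6·2·4 = 336 ≡ 11, so v_1 = 11^{−1} = 6 (mod 13).
  i = 2 (α = 3): (3−10)(3−4)(3−8)(3−6) = (−7)·(−1)·(−5)·(−3) = 105 ≡ 1, so v_2 = 1^{−1} = 1 (mod 13).
  i = 3 (α = 4): (4−10)(4−3)(4−8)(4−6) = (−6)·1·(−4)·(−2) = −48 ≡ 4, so v_3 = 4^{−1} = 10 (mod 13).
  i = 4 (α = 8): (8−10)(8−3)(8−4)(8−6) = (−2)·5·4·2 = −80 ≡ 11, so v_4 = 11^{−1} = 6 (mod 13).
  i = 5 (α = 6): (6−10)(6−3)(6−4)(6−8) = (−4)·3·2·(−2) = 48 ≡ 9, so v_5 = 9^{−1} = 3 (mod 13).
  v = [6, 1, 10, 6, 3].
Step 2: syndromes of r = [11, 12, 10, 1, 6] (all sums mod 13).
  S_0 = Σ v_i r_i = 6·11 + 1·12 + 10·10 + 6·1 + 3·6 = 202 ≡ 7.
  S_1 = Σ v_i α_i r_i = 6·10·11 + 1·3·12 + 10·4·10 + 6·8·1 + 3·6·6 = 1252 ≡ 4.
  α_i^2 mod 13 = [9, 9, 3, 12, 10].
  S_2 = Σ v_i α_i^2 r_i = 6·9·11 + 1·9·12 + 10·3·10 + 6·12·1 + 3·10·6 = 1254 ≡ 6.
  S = (7, 4, 6) ≠ 0, so r is not a codeword (an error is present).
Step 3: locate the error. For a single error e at position i, S_ℓ = v_i·e·α_i^ℓ, so α_err = S_1/S_0.
  S_0^{−1} = 7^{−1} = 2 (mod 13), so α_err = 4·2 = 8 ≡ 8 = α_4. Error position i = 4.
  Consistency check: S_2/S_1 = 6·10 = 60 ≡ 8 = α_err ✓ (single-error assumption holds).
Step 4: error magnitude e = S_0/v_4 = S_0·∏_{j≠4}(α_4 − α_j) = 7·11 = 77 ≡ 12 (mod 13).
Step 5: correct position 4: c_4 = r_4 − e = 1 − 12 ≡ 2 (mod 13). Hence c = [11, 12, 10, 2, 6].
  Check: interpolating c through the α_i gives m(x) = 5 + 11·x (degree < 2) with m(α_i) = c_i for every i, so c is indeed a codeword.


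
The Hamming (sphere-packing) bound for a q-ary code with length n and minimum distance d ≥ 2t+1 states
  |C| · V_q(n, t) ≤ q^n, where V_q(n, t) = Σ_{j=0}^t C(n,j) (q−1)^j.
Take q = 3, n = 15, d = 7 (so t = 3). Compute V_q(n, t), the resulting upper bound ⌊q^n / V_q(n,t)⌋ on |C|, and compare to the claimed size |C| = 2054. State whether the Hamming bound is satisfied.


V_q(n, t) = 4091, q^n = 14348907, Hamming bound = 3507, |C| = 2054 ≤ bound (satisfied).

Step 1: Compute V_q(n, t) = Σ_{j=0}^3 C(n, j) (q−1)^j.
  j = 0: C(15,0)·(2)^0 = 1·1 = 1.
  j = 1: C(15,1)·(2)^1 = 15·2 = 30.
  j = 2: C(15,2)·(2)^2 = 105·4 = 420.
  j = 3: C(15,3)·(2)^3 = 455·8 = 3640.
  V_q(n, t) = 1 + 30 + 420 + 3640 = 4091.
Step 2: q^n = 3^15 = 14348907.
Step 3: Hamming bound ⌊q^n / V_q(n,t)⌋ = ⌊14348907/4091⌋ = 3507.
Step 4: Compare |C| = 2054 to 3507: satisfied.
The claimed |C| lies below the Hamming bound.


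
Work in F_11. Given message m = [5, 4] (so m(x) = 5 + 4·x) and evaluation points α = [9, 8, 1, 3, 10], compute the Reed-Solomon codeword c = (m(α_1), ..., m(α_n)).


c = [8, 4, 9, 6, 1]

Message polynomial: m(x) = 5 + 4·x (mod 11).
For each evaluation point α_i, compute m(α_i) mod 11:
  α_1 = 9: Horner steps 4 → 8, so m(9) = 8.
  α_2 = 8: Horner steps 4 → 4, so m(8) = 4.
  α_3 = 1: Horner steps 4 → 9, so m(1) = 9.
  α_4 = 3: Horner steps 4 → 6, so m(3) = 6.
  α_5 = 10: Horner steps 4 → 1, so m(10) = 1.
Codeword c = [8, 4, 9, 6, 1] ∈ F_11^5.


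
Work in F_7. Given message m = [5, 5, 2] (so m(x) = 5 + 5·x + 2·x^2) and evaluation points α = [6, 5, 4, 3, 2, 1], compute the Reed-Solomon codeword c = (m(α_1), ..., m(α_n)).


c = [2, 3, 1, 3, 2, 5]

Message polynomial: m(x) = 5 + 5·x + 2·x^2 (mod 7).
For each evaluation point α_i, compute m(α_i) mod 7:
  α_1 = 6: Horner steps 2 → 3 → 2, so m(6) = 2.
  α_2 = 5: Horner steps 2 → 1 → 3, so m(5) = 3.
  α_3 = 4: Horner steps 2 → 6 → 1, so m(4) = 1.
  α_4 = 3: Horner steps 2 → 4 → 3, so m(3) = 3.
  α_5 = 2: Horner steps 2 → 2 → 2, so m(2) = 2.
  α_6 = 1: Horner steps 2 → 0 → 5, so m(1) = 5.
Codeword c = [2, 3, 1, 3, 2, 5] ∈ F_7^6.


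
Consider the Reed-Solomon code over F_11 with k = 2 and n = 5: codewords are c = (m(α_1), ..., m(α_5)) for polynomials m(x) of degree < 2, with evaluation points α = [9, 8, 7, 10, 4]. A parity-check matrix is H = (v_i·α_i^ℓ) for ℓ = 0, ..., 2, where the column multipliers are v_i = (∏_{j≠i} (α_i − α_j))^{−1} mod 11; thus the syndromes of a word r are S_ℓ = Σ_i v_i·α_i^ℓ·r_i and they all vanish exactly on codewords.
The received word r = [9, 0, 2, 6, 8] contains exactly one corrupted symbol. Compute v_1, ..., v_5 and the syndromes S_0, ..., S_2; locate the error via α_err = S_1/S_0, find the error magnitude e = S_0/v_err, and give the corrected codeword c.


S = (7, 4, 7), error at position 4, error magnitude e = 10, c = [9, 0, 2, 7, 8].

Step 1: column multipliers v_i = (∏_{j≠i}(α_i − α_j))^{−1} mod 11.
  i = 1 (α = 9): (9−8)(9−7)(9−10)(9−4) = 1·2·(−1)·5 = −10 ≡ 1, so v_1 = 1^{−1} = 1 (mod 11).
  i = 2 (α = 8): (8−9)(8−7)(8−10)(8−4) = (−1)·1·(−2)·4 = 8 ≡ 8, so v_2 = 8^{−1} = 7 (mod 11).
  i = 3 (α = 7): (7−9)(7−8)(7−10)(7−4) = (−2)·(−1)·(−3)·3 = −18 ≡ 4, so v_3 = 4^{−1} = 3 (mod 11).
  i = 4 (α = 10): (10−9)(10−8)(10−7)(10−4) = 1·2·3·6 = 36 ≡ 3, so v_4 = 3^{−1} = 4 (mod 11).
  i = 5 (α = 4): (4−9)(4−8)(4−7)(4−10) = (−5)·(−4)·(−3)·(−6) = 360 ≡ 8, so v_5 = 8^{−1} = 7 (mod 11).
  v = [1, 7, 3, 4, 7].
Step 2: syndromes of r = [9, 0, 2, 6, 8] (all sums mod 11).
  S_0 = Σ v_i r_i = 1·9 + 7·0 + 3·2 + 4·6 + 7·8 = 95 ≡ 7.
  S_1 = Σ v_i α_i r_i = 1·9·9 + 7·8·0 + 3·7·2 + 4·10·6 + 7·4·8 = 587 ≡ 4.
  α_i^2 mod 11 = [4, 9, 5, 1, 5].
  S_2 = Σ v_i α_i^2 r_i = 1·4·9 + 7·9·0 + 3·5·2 + 4·1·6 + 7·5·8 = 370 ≡ 7.
  S = (7, 4, 7) ≠ 0, so r is not a codeword (an error is present).
Step 3: locate the error. For a single error e at position i, S_ℓ = v_i·e·α_i^ℓ, so α_err = S_1/S_0.
  S_0^{−1} = 7^{−1} = 8 (mod 11), so α_err = 4·8 = 32 ≡ 10 = α_4. Error position i = 4.
  Consistency check: S_2/S_1 = 7·3 = 21 ≡ 10 = α_err ✓ (single-error assumption holds).
Step 4: error magnitude e = S_0/v_4 = S_0·∏_{j≠4}(α_4 − α_j) = 7·3 = 21 ≡ 10 (mod 11).
Step 5: correct position 4: c_4 = r_4 − e = 6 − 10 ≡ 7 (mod 11). Hence c = [9, 0, 2, 7, 8].
  Check: interpolating c through the α_i gives m(x) = 5 + 9·x (degree < 2) with m(α_i) = c_i for every i, so c is indeed a codeword.


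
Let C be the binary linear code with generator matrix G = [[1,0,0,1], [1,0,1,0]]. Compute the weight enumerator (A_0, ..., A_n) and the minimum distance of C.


Weight distribution: A_0 = 1, A_2 = 3. Minimum distance d = 2.

Enumerate all 2^2 = 4 messages m ∈ F_2^2.
For each, compute codeword c = mG in F_2^4, then tally its weight.
  m = 00 → c = 0000, weight = 0.
  m = 10 → c = 1001, weight = 2.
  m = 01 → c = 1010, weight = 2.
  m = 11 → c = 0011, weight = 2.
Tally weights:
  weight 0: 1 codewords.
  weight 2: 3 codewords.
Minimum distance d = smallest w > 0 with A_w > 0 = 2.
Sanity: Σ A_w = 4 = 2^2 = 4 ✓.


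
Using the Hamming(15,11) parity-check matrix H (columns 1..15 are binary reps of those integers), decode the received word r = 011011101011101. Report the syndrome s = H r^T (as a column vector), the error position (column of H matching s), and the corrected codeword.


s = (1, 0, 0, 1)^T, error position = 9, corrected codeword c = 011011100011101

Compute s = H r^T mod 2 one row at a time:
  s_1 = 0 + 1 + 0 + 1 + 1 + 1 + 0 + 1 = 5 ≡ 1 (mod 2).
  s_2 = 0 + 1 + 1 + 1 + 1 + 1 + 0 + 1 = 6 ≡ 0 (mod 2).
  s_3 = 1 + 1 + 1 + 1 + 0 + 1 + 0 + 1 = 6 ≡ 0 (mod 2).
  s_4 = 0 + 1 + 1 + 1 + 1 + 1 + 1 + 1 = 7 ≡ 1 (mod 2).
s = (1, 0, 0, 1)^T — this equals column 9 of H (binary 1001), so error is at position 9.
Correct: flip bit 9 of r = 011011101011101 to get c = 011011100011101.


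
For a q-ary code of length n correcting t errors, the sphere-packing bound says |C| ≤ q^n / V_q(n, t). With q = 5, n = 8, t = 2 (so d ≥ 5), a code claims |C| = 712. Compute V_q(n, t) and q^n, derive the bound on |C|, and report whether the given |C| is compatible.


V_q(n, t) = 481, q^n = 390625, Hamming bound = 812, |C| = 712 ≤ bound (satisfied).

Step 1: Compute V_q(n, t) = Σ_{j=0}^2 C(n, j) (q−1)^j.
  j = 0: C(8,0)·(4)^0 = 1·1 = 1.
  j = 1: C(8,1)·(4)^1 = 8·4 = 32.
  j = 2: C(8,2)·(4)^2 = 28·16 = 448.
  V_q(n, t) = 1 + 32 + 448 = 481.
Step 2: q^n = 5^8 = 390625.
Step 3: Hamming bound ⌊q^n / V_q(n,t)⌋ = ⌊390625/481⌋ = 812.
Step 4: Compare |C| = 712 to 812: satisfied.
The claimed |C| lies below the Hamming bound.


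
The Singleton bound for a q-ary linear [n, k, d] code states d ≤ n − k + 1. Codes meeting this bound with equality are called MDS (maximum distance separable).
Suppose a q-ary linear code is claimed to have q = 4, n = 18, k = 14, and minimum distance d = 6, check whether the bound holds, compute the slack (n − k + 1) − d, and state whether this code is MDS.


Singleton RHS = n − k + 1 = 5, slack = -1, bound violated (no such code; not MDS).

Singleton bound: d ≤ n − k + 1.
Here n = 18, k = 14, so n − k + 1 = 5.
Given d = 6, check d ≤ 5: NO.
Slack = (n − k + 1) − d = -1.
The slack is negative: d = 6 exceeds n − k + 1 = 5 by 1, so the Singleton bound is violated and no linear [18, 14, 6]_4 code can exist. In particular it is not MDS (MDS requires d = n − k + 1 exactly).
Description: the claimed parameters are [18, 14, 6]_4; such a code would be impossible (violates the Singleton bound).


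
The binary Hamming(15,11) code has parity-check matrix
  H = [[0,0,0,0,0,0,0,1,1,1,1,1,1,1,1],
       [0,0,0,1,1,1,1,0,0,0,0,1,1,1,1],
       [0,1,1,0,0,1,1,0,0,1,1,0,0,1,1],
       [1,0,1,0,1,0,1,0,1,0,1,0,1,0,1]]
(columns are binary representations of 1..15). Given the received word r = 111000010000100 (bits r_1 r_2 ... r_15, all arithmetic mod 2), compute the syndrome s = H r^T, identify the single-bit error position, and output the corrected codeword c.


s = (0, 1, 0, 1)^T, error position = 5, corrected codeword c = 111010010000100

Compute s = H r^T mod 2 one row at a time:
  s_1 = 1 + 0 + 0 + 0 + 0 + 1 + 0 + 0 = 2 ≡ 0 (mod 2).
  s_2 = 0 + 0 + 0 + 0 + 0 + 1 + 0 + 0 = 1 ≡ 1 (mod 2).
  s_3 = 1 + 1 + 0 + 0 + 0 + 0 + 0 + 0 = 2 ≡ 0 (mod 2).
  s_4 = 1 + 1 + 0 + 0 + 0 + 0 + 1 + 0 = 3 ≡ 1 (mod 2).
s = (0, 1, 0, 1)^T — this equals column 5 of H (binary 0101), so error is at position 5.
Correct: flip bit 5 of r = 111000010000100 to get c = 111010010000100.


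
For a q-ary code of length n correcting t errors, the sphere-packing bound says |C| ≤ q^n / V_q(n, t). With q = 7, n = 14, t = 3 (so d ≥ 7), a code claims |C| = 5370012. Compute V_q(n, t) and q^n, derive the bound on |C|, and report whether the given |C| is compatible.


V_q(n, t) = 81985, q^n = 678223072849, Hamming bound = 8272526, |C| = 5370012 ≤ bound (satisfied).

Step 1: Compute V_q(n, t) = Σ_{j=0}^3 C(n, j) (q−1)^j.
  j = 0: C(14,0)·(6)^0 = 1·1 = 1.
  j = 1: C(14,1)·(6)^1 = 14·6 = 84.
  j = 2: C(14,2)·(6)^2 = 91·36 = 3276.
  j = 3: C(14,3)·(6)^3 = 364·216 = 78624.
  V_q(n, t) = 1 + 84 + 3276 + 78624 = 81985.
Step 2: q^n = 7^14 = 678223072849.
Step 3: Hamming bound ⌊q^n / V_q(n,t)⌋ = ⌊678223072849/81985⌋ = 8272526.
Step 4: Compare |C| = 5370012 to 8272526: satisfied.
The claimed |C| lies below the Hamming bound.


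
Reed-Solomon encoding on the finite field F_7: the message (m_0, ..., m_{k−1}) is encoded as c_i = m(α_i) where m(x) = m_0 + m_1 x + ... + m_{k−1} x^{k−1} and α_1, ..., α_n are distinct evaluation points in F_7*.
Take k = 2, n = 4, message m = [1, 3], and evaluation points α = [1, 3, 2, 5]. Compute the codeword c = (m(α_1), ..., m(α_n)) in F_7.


c = [4, 3, 0, 2]

Message polynomial: m(x) = 1 + 3·x (mod 7).
For each evaluation point α_i, compute m(α_i) mod 7:
  α_1 = 1: Horner steps 3 → 4, so m(1) = 4.
  α_2 = 3: Horner steps 3 → 3, so m(3) = 3.
  α_3 = 2: Horner steps 3 → 0, so m(2) = 0.
  α_4 = 5: Horner steps 3 → 2, so m(5) = 2.
Codeword c = [4, 3, 0, 2] ∈ F_7^4.


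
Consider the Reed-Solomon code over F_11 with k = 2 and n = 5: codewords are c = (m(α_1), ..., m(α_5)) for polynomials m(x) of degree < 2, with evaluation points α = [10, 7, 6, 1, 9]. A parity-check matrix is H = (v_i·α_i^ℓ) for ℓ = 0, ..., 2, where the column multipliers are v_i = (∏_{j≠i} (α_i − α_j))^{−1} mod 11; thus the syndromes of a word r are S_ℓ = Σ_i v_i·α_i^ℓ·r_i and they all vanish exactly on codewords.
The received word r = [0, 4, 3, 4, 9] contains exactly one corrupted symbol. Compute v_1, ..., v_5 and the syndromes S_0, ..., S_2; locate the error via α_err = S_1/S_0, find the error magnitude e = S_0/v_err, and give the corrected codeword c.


S = (7, 5, 2), error at position 2, error magnitude e = 10, c = [0, 5, 3, 4, 9].

Step 1: column multipliers v_i = (∏_{j≠i}(α_i − α_j))^{−1} mod 11.
  i = 1 (α = 10): (10−7)(10−6)(10−1)(10−9) = 3·4·9·1 = 108 ≡ 9, so v_1 = 9^{−1} = 5 (mod 11).
  i = 2 (α = 7): (7−10)(7−6)(7−1)(7−9) = (−3)·1·6·(−2) = 36 ≡ 3, so v_2 = 3^{−1} = 4 (mod 11).
  i = 3 (α = 6): (6−10)(6−7)(6−1)(6−9) = (−4)·(−1)·5·(−3) = −60 ≡ 6, so v_3 = 6^{−1} = 2 (mod 11).
  i = 4 (α = 1): (1−10)(1−7)(1−6)(1−9) = (−9)·(−6)·(−5)·(−8) = 2160 ≡ 4, so v_4 = 4^{−1} = 3 (mod 11).
  i = 5 (α = 9): (9−10)(9−7)(9−6)(9−1) = (−1)·2·3·8 = −48 ≡ 7, so v_5 = 7^{−1} = 8 (mod 11).
  v = [5, 4, 2, 3, 8].
Step 2: syndromes of r = [0, 4, 3, 4, 9] (all sums mod 11).
  S_0 = Σ v_i r_i = 5·0 + 4·4 + 2·3 + 3·4 + 8·9 = 106 ≡ 7.
  S_1 = Σ v_i α_i r_i = 5·10·0 + 4·7·4 + 2·6·3 + 3·1·4 + 8·9·9 = 808 ≡ 5.
  α_i^2 mod 11 = [1, 5, 3, 1, 4].
  S_2 = Σ v_i α_i^2 r_i = 5·1·0 + 4·5·4 + 2·3·3 + 3·1·4 + 8·4·9 = 398 ≡ 2.
  S = (7, 5, 2) ≠ 0, so r is not a codeword (an error is present).
Step 3: locate the error. For a single error e at position i, S_ℓ = v_i·e·α_i^ℓ, so α_err = S_1/S_0.
  S_0^{−1} = 7^{−1} = 8 (mod 11), so α_err = 5·8 = 40 ≡ 7 = α_2. Error position i = 2.
  Consistency check: S_2/S_1 = 2·9 = 18 ≡ 7 = α_err ✓ (single-error assumption holds).
Step 4: error magnitude e = S_0/v_2 = S_0·∏_{j≠2}(α_2 − α_j) = 7·3 = 21 ≡ 10 (mod 11).
Step 5: correct position 2: c_2 = r_2 − e = 4 − 10 ≡ 5 (mod 11). Hence c = [0, 5, 3, 4, 9].
  Check: interpolating c through the α_i gives m(x) = 2 + 2·x (degree < 2) with m(α_i) = c_i for every i, so c is indeed a codeword.


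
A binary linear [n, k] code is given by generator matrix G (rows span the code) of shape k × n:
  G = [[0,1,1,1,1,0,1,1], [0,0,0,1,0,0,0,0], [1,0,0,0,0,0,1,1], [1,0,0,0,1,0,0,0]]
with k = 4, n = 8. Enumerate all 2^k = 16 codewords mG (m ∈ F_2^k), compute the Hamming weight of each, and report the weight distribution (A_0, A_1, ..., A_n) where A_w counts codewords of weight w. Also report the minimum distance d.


Weight distribution: A_0 = 1, A_1 = 1, A_2 = 2, A_3 = 4, A_4 = 3, A_5 = 3, A_6 = 2. Minimum distance d = 1.

Enumerate all 2^4 = 16 messages m ∈ F_2^4.
For each, compute codeword c = mG in F_2^8, then tally its weight.
  m = 0000 → c = 00000000, weight = 0.
  m = 1000 → c = 01111011, weight = 6.
  m = 0100 → c = 00010000, weight = 1.
  m = 1100 → c = 01101011, weight = 5.
  m = 0010 → c = 10000011, weight = 3.
  m = 1010 → c = 11111000, weight = 5.
  m = 0110 → c = 10010011, weight = 4.
  m = 1110 → c = 11101000, weight = 4.
  m = 0001 → c = 10001000, weight = 2.
  m = 1001 → c = 11110011, weight = 6.
  m = 0101 → c = 10011000, weight = 3.
  m = 1101 → c = 11100011, weight = 5.
  m = 0011 → c = 00001011, weight = 3.
  m = 1011 → c = 01110000, weight = 3.
  m = 0111 → c = 00011011, weight = 4.
  m = 1111 → c = 01100000, weight = 2.
Tally weights:
  weight 0: 1 codewords.
  weight 1: 1 codewords.
  weight 2: 2 codewords.
  weight 3: 4 codewords.
  weight 4: 3 codewords.
  weight 5: 3 codewords.
  weight 6: 2 codewords.
Minimum distance d = smallest w > 0 with A_w > 0 = 1.
Sanity: Σ A_w = 16 = 2^4 = 16 ✓.


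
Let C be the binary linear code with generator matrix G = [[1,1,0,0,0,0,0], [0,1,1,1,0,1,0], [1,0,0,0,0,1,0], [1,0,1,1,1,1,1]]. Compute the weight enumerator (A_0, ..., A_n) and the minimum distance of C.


Weight distribution: A_0 = 1, A_2 = 5, A_4 = 7, A_6 = 3. Minimum distance d = 2.

Enumerate all 2^4 = 16 messages m ∈ F_2^4.
For each, compute codeword c = mG in F_2^7, then tally its weight.
  m = 0000 → c = 0000000, weight = 0.
  m = 1000 → c = 1100000, weight = 2.
  m = 0100 → c = 0111010, weight = 4.
  m = 1100 → c = 1011010, weight = 4.
  m = 0010 → c = 1000010, weight = 2.
  m = 1010 → c = 0100010, weight = 2.
  m = 0110 → c = 1111000, weight = 4.
  m = 1110 → c = 0011000, weight = 2.
  m = 0001 → c = 1011111, weight = 6.
  m = 1001 → c = 0111111, weight = 6.
  m = 0101 → c = 1100101, weight = 4.
  m = 1101 → c = 0000101, weight = 2.
  m = 0011 → c = 0011101, weight = 4.
  m = 1011 → c = 1111101, weight = 6.
  m = 0111 → c = 0100111, weight = 4.
  m = 1111 → c = 1000111, weight = 4.
Tally weights:
  weight 0: 1 codewords.
  weight 2: 5 codewords.
  weight 4: 7 codewords.
  weight 6: 3 codewords.
Minimum distance d = smallest w > 0 with A_w > 0 = 2.
Sanity: Σ A_w = 16 = 2^4 = 16 ✓.


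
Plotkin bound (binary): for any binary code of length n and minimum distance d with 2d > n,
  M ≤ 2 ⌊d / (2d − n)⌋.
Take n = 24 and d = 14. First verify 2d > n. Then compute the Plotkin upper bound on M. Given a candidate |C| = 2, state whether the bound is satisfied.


Plotkin bound M ≤ 6; given |C| = 2 ≤ bound (satisfied).

Check applicability: 2d = 28, n = 24.
2d − n = 4 > 0, so Plotkin applies.
Compute d/(2d−n) = 14/4 ≈ 3.5000.
⌊d/(2d−n)⌋ = 3.
Plotkin bound: M ≤ 2·3 = 6.
Given |C| = 2, check: satisfied.
This |C| is below the Plotkin bound.


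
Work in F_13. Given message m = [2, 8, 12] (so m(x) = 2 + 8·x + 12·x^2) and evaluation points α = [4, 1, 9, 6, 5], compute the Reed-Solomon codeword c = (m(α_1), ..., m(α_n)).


c = [5, 9, 6, 1, 4]

Message polynomial: m(x) = 2 + 8·x + 12·x^2 (mod 13).
For each evaluation point α_i, compute m(α_i) mod 13:
  α_1 = 4: Horner steps 12 → 4 → 5, so m(4) = 5.
  α_2 = 1: Horner steps 12 → 7 → 9, so m(1) = 9.
  α_3 = 9: Horner steps 12 → 12 → 6, so m(9) = 6.
  α_4 = 6: Horner steps 12 → 2 → 1, so m(6) = 1.
  α_5 = 5: Horner steps 12 → 3 → 4, so m(5) = 4.
Codeword c = [5, 9, 6, 1, 4] ∈ F_13^5.


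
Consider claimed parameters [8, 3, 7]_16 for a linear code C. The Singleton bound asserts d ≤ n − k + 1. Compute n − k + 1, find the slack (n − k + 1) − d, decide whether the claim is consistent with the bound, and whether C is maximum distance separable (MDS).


Singleton RHS = n − k + 1 = 6, slack = -1, bound violated (no such code; not MDS).

Singleton bound: d ≤ n − k + 1.
Here n = 8, k = 3, so n − k + 1 = 6.
Given d = 7, check d ≤ 6: NO.
Slack = (n − k + 1) − d = -1.
The slack is negative: d = 7 exceeds n − k + 1 = 6 by 1, so the Singleton bound is violated and no linear [8, 3, 7]_16 code can exist. In particular it is not MDS (MDS requires d = n − k + 1 exactly).
Description: the claimed parameters are [8, 3, 7]_16; such a code would be impossible (violates the Singleton bound).


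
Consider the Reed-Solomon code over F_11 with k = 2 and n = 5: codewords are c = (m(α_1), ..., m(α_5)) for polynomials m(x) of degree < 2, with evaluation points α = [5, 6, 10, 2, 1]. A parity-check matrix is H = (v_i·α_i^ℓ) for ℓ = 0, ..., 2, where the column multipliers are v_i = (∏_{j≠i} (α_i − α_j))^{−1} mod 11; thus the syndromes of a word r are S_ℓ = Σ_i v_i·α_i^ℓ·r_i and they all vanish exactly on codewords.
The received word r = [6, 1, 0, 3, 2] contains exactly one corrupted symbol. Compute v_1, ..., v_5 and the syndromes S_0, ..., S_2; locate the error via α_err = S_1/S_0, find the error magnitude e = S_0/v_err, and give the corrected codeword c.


S = (2, 1, 6), error at position 2, error magnitude e = 5, c = [6, 7, 0, 3, 2].

Step 1: column multipliers v_i = (∏_{j≠i}(α_i − α_j))^{−1} mod 11.
  i = 1 (α = 5): (5−6)(5−10)(5−2)(5−1) = (−1)·(−5)·3·4 = 60 ≡ 5, so v_1 = 5^{−1} = 9 (mod 11).
  i = 2 (α = 6): (6−5)(6−10)(6−2)(6−1) = 1·(−4)·4·5 = −80 ≡ 8, so v_2 = 8^{−1} = 7 (mod 11).
  i = 3 (α = 10): (10−5)(10−6)(10−2)(10−1) = 5·4·8·9 = 1440 ≡ 10, so v_3 = 10^{−1} = 10 (mod 11).
  i = 4 (α = 2): (2−5)(2−6)(2−10)(2−1) = (−3)·(−4)·(−8)·1 = −96 ≡ 3, so v_4 = 3^{−1} = 4 (mod 11).
  i = 5 (α = 1): (1−5)(1−6)(1−10)(1−2) = (−4)·(−5)·(−9)·(−1) = 180 ≡ 4, so v_5 = 4^{−1} = 3 (mod 11).
  v = [9, 7, 10, 4, 3].
Step 2: syndromes of r = [6, 1, 0, 3, 2] (all sums mod 11).
  S_0 = Σ v_i r_i = 9·6 + 7·1 + 10·0 + 4·3 + 3·2 = 79 ≡ 2.
  S_1 = Σ v_i α_i r_i = 9·5·6 + 7·6·1 + 10·10·0 + 4·2·3 + 3·1·2 = 342 ≡ 1.
  α_i^2 mod 11 = [3, 3, 1, 4, 1].
  S_2 = Σ v_i α_i^2 r_i = 9·3·6 + 7·3·1 + 10·1·0 + 4·4·3 + 3·1·2 = 237 ≡ 6.
  S = (2, 1, 6) ≠ 0, so r is not a codeword (an error is present).
Step 3: locate the error. For a single error e at position i, S_ℓ = v_i·e·α_i^ℓ, so α_err = S_1/S_0.
  S_0^{−1} = 2^{−1} = 6 (mod 11), so α_err = 1·6 = 6 ≡ 6 = α_2. Error position i = 2.
  Consistency check: S_2/S_1 = 6·1 = 6 ≡ 6 = α_err ✓ (single-error assumption holds).
Step 4: error magnitude e = S_0/v_2 = S_0·∏_{j≠2}(α_2 − α_j) = 2·8 = 16 ≡ 5 (mod 11).
Step 5: correct position 2: c_2 = r_2 − e = 1 − 5 ≡ 7 (mod 11). Hence c = [6, 7, 0, 3, 2].
  Check: interpolating c through the α_i gives m(x) = 1 + 1·x (degree < 2) with m(α_i) = c_i for every i, so c is indeed a codeword.


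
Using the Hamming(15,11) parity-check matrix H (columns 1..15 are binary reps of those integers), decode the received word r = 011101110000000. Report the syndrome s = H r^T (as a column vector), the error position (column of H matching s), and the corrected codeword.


s = (1, 1, 0, 0)^T, error position = 12, corrected codeword c = 011101110001000

Compute s = H r^T mod 2 one row at a time:
  s_1 = 1 + 0 + 0 + 0 + 0 + 0 + 0 + 0 = 1 ≡ 1 (mod 2).
  s_2 = 1 + 0 + 1 + 1 + 0 + 0 + 0 + 0 = 3 ≡ 1 (mod 2).
  s_3 = 1 + 1 + 1 + 1 + 0 + 0 + 0 + 0 = 4 ≡ 0 (mod 2).
  s_4 = 0 + 1 + 0 + 1 + 0 + 0 + 0 + 0 = 2 ≡ 0 (mod 2).
s = (1, 1, 0, 0)^T — this equals column 12 of H (binary 1100), so error is at position 12.
Correct: flip bit 12 of r = 011101110000000 to get c = 011101110001000.


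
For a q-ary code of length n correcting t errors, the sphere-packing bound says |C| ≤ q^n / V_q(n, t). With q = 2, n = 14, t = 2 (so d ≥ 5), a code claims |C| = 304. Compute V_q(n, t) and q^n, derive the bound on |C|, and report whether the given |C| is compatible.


V_q(n, t) = 106, q^n = 16384, Hamming bound = 154, |C| = 304 > bound (violated).

Step 1: Compute V_q(n, t) = Σ_{j=0}^2 C(n, j) (q−1)^j.
  j = 0: C(14,0)·(1)^0 = 1·1 = 1.
  j = 1: C(14,1)·(1)^1 = 14·1 = 14.
  j = 2: C(14,2)·(1)^2 = 91·1 = 91.
  V_q(n, t) = 1 + 14 + 91 = 106.
Step 2: q^n = 2^14 = 16384.
Step 3: Hamming bound ⌊q^n / V_q(n,t)⌋ = ⌊16384/106⌋ = 154.
Step 4: Compare |C| = 304 to 154: violated.
The claimed |C| lies above the Hamming bound, so no 2-ary code of length 14 with d ≥ 5 can have 304 codewords.


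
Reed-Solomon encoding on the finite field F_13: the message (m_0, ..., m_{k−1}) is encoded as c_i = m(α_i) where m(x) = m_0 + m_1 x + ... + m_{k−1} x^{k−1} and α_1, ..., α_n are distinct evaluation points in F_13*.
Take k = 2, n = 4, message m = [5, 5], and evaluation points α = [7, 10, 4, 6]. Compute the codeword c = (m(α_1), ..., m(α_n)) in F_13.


c = [1, 3, 12, 9]

Message polynomial: m(x) = 5 + 5·x (mod 13).
For each evaluation point α_i, compute m(α_i) mod 13:
  α_1 = 7: Horner steps 5 → 1, so m(7) = 1.
  α_2 = 10: Horner steps 5 → 3, so m(10) = 3.
  α_3 = 4: Horner steps 5 → 12, so m(4) = 12.
  α_4 = 6: Horner steps 5 → 9, so m(6) = 9.
Codeword c = [1, 3, 12, 9] ∈ F_13^4.


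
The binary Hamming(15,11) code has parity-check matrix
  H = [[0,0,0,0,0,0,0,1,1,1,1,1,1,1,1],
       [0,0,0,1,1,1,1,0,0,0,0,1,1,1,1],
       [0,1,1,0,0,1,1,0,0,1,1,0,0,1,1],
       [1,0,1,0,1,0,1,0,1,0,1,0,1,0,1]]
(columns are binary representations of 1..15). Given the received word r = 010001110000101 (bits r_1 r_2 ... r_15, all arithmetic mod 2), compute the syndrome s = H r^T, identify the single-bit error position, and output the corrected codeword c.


s = (1, 0, 0, 1)^T, error position = 9, corrected codeword c = 010001111000101

Compute s = H r^T mod 2 one row at a time:
  s_1 = 1 + 0 + 0 + 0 + 0 + 1 + 0 + 1 = 3 ≡ 1 (mod 2).
  s_2 = 0 + 0 + 1 + 1 + 0 + 1 + 0 + 1 = 4 ≡ 0 (mod 2).
  s_3 = 1 + 0 + 1 + 1 + 0 + 0 + 0 + 1 = 4 ≡ 0 (mod 2).
  s_4 = 0 + 0 + 0 + 1 + 0 + 0 + 1 + 1 = 3 ≡ 1 (mod 2).
s = (1, 0, 0, 1)^T — this equals column 9 of H (binary 1001), so error is at position 9.
Correct: flip bit 9 of r = 010001110000101 to get c = 010001111000101.


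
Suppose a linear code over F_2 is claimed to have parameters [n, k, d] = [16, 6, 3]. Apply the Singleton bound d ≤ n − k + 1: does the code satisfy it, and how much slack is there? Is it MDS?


Singleton RHS = n − k + 1 = 11, slack = 8, bound satisfied, not MDS.

Singleton bound: d ≤ n − k + 1.
Here n = 16, k = 6, so n − k + 1 = 11.
Given d = 3, check d ≤ 11: YES.
Slack = (n − k + 1) − d = 8.
The code is NOT MDS (slack = 8 > 0).
Description: the claimed parameters are [16, 6, 3]_2; such a code would be non-MDS.


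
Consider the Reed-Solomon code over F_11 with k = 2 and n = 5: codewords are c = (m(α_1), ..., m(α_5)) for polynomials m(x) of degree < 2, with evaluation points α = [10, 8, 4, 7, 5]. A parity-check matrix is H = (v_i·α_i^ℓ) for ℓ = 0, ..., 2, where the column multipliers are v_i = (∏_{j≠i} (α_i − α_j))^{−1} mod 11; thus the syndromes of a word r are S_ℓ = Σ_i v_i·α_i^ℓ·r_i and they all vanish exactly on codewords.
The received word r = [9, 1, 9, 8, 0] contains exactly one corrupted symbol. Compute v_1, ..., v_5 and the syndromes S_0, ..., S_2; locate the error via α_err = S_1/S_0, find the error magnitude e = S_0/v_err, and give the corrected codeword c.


S = (4, 5, 9), error at position 3, error magnitude e = 2, c = [9, 1, 7, 8, 0].

Step 1: column multipliers v_i = (∏_{j≠i}(α_i − α_j))^{−1} mod 11.
  i = 1 (α = 10): (10−8)(10−4)(10−7)(10−5) = 2·6·3·5 = 180 ≡ 4, so v_1 = 4^{−1} = 3 (mod 11).
  i = 2 (α = 8): (8−10)(8−4)(8−7)(8−5) = (−2)·4·1·3 = −24 ≡ 9, so v_2 = 9^{−1} = 5 (mod 11).
  i = 3 (α = 4): (4−10)(4−8)(4−7)(4−5) = (−6)·(−4)·(−3)·(−1) = 72 ≡ 6, so v_3 = 6^{−1} = 2 (mod 11).
  i = 4 (α = 7): (7−10)(7−8)(7−4)(7−5) = (−3)·(−1)·3·2 = 18 ≡ 7, so v_4 = 7^{−1} = 8 (mod 11).
  i = 5 (α = 5): (5−10)(5−8)(5−4)(5−7) = (−5)·(−3)·1·(−2) = −30 ≡ 3, so v_5 = 3^{−1} = 4 (mod 11).
  v = [3, 5, 2, 8, 4].
Step 2: syndromes of r = [9, 1, 9, 8, 0] (all sums mod 11).
  S_0 = Σ v_i r_i = 3·9 + 5·1 + 2·9 + 8·8 + 4·0 = 114 ≡ 4.
  S_1 = Σ v_i α_i r_i = 3·10·9 + 5·8·1 + 2·4·9 + 8·7·8 + 4·5·0 = 830 ≡ 5.
  α_i^2 mod 11 = [1, 9, 5, 5, 3].
  S_2 = Σ v_i α_i^2 r_i = 3·1·9 + 5·9·1 + 2·5·9 + 8·5·8 + 4·3·0 = 482 ≡ 9.
  S = (4, 5, 9) ≠ 0, so r is not a codeword (an error is present).
Step 3: locate the error. For a single error e at position i, S_ℓ = v_i·e·α_i^ℓ, so α_err = S_1/S_0.
  S_0^{−1} = 4^{−1} = 3 (mod 11), so α_err = 5·3 = 15 ≡ 4 = α_3. Error position i = 3.
  Consistency check: S_2/S_1 = 9·9 = 81 ≡ 4 = α_err ✓ (single-error assumption holds).
Step 4: error magnitude e = S_0/v_3 = S_0·∏_{j≠3}(α_3 − α_j) = 4·6 = 24 ≡ 2 (mod 11).
Step 5: correct position 3: c_3 = r_3 − e = 9 − 2 ≡ 7 (mod 11). Hence c = [9, 1, 7, 8, 0].
  Check: interpolating c through the α_i gives m(x) = 2 + 4·x (degree < 2) with m(α_i) = c_i for every i, so c is indeed a codeword.


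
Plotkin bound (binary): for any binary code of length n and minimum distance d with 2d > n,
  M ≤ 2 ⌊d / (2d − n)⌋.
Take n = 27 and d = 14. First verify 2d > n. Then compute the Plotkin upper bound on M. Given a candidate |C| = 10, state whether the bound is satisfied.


Plotkin bound M ≤ 28; given |C| = 10 ≤ bound (satisfied).

Check applicability: 2d = 28, n = 27.
2d − n = 1 > 0, so Plotkin applies.
Compute d/(2d−n) = 14/1 ≈ 14.0000.
⌊d/(2d−n)⌋ = 14.
Plotkin bound: M ≤ 2·14 = 28.
Given |C| = 10, check: satisfied.
This |C| is below the Plotkin bound.
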